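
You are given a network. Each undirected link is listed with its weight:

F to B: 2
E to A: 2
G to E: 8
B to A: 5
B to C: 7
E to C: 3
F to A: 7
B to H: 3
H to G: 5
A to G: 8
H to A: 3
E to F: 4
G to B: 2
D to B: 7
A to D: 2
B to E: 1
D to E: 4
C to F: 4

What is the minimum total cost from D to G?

Compare a few routes:
D → E → B → G: 4+1+2 = 7
D → A → B → G: 2+5+2 = 9
D → B → G: 7+2 = 9
Cheapest is D → E → B → G at 7.

7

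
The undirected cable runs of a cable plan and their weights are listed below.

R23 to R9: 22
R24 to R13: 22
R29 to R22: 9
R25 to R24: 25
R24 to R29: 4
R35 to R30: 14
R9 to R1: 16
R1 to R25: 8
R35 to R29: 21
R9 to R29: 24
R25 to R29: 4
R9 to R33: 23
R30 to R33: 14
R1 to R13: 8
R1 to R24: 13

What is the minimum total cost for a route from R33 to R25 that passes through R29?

Best R33 to R29: R33 → R9 → R29 costing 47
Shortest R29→R25: R29 → R25 = 4
Total via R29: 47 + 4 = 51.

51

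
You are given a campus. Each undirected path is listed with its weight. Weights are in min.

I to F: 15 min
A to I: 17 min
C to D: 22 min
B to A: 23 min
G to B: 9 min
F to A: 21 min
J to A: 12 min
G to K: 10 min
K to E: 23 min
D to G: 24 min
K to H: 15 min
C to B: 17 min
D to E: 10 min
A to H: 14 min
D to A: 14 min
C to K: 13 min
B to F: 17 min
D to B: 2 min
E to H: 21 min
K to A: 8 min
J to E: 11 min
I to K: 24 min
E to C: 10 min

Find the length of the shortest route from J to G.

30 min

Running Dijkstra from J:
J: 0
E: 11  (via J)
A: 12  (via J)
K: 20  (via A)
C: 21  (via E)
D: 21  (via E)
B: 23  (via D)
H: 26  (via A)
I: 29  (via A)
G: 30  (via K)
Shortest route: J–A–K–G = 30 min.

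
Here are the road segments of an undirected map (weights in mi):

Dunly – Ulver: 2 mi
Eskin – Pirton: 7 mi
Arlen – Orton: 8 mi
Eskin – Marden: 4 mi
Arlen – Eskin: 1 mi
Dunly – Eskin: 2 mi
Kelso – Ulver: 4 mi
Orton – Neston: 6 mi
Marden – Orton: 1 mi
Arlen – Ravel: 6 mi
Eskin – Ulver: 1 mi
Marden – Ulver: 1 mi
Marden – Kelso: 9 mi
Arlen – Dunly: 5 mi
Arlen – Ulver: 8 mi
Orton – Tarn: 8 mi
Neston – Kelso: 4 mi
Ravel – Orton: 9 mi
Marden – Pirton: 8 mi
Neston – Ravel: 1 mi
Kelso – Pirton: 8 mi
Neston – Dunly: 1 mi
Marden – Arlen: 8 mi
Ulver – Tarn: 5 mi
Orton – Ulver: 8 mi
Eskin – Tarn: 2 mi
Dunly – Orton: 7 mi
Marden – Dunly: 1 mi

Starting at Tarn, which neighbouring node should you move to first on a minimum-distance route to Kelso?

Candidate routes:
Tarn → Eskin → Dunly → Neston → Kelso: 2+2+1+4 = 9
Tarn → Eskin → Ulver → Kelso: 2+1+4 = 7
Tarn → Ulver → Kelso: 5+4 = 9
The minimum is 7 mi via Tarn → Eskin → Ulver → Kelso.
So from Tarn the first move is to Eskin.

Eskin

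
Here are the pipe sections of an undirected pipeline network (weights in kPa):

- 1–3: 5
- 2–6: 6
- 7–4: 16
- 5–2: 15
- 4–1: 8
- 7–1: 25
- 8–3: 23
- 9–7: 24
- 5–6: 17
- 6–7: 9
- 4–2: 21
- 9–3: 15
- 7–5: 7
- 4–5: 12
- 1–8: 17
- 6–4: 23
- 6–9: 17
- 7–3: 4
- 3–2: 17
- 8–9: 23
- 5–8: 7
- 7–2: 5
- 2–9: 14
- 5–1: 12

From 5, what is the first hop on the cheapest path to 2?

Compare a few routes:
5 → 2: 15 = 15
5 → 7 → 2: 7+5 = 12
Cheapest is 5 → 7 → 2 at 12 kPa.
So from 5 the first move is to 7.

7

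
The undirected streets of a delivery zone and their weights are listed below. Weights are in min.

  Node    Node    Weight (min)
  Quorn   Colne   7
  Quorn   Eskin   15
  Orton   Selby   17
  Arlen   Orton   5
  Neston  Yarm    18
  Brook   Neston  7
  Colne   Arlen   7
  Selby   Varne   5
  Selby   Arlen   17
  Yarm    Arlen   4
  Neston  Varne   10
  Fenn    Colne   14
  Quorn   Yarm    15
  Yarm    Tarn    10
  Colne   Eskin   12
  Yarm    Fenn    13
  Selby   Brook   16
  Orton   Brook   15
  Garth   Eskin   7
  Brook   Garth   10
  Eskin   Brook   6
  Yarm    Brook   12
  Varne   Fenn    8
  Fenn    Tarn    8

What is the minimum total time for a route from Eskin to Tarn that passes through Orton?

Best Eskin to Orton: Eskin–Brook–Orton costing 21
Shortest Orton→Tarn: Orton–Arlen–Yarm–Tarn = 19
Total via Orton: 21 + 19 = 40 min.

40 min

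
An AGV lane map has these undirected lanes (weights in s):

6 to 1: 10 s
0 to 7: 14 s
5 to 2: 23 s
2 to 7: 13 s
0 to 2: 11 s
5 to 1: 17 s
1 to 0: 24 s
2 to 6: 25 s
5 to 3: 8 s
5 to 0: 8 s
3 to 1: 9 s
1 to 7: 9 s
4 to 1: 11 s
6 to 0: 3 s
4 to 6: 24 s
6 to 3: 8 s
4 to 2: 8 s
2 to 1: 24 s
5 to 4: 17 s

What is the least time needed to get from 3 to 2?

Candidate routes:
3 - 5 - 0 - 2: 8+8+11 = 27
3 - 6 - 0 - 2: 8+3+11 = 22
3 - 1 - 4 - 2: 9+11+8 = 28
The minimum is 22 s via 3 - 6 - 0 - 2.

22 s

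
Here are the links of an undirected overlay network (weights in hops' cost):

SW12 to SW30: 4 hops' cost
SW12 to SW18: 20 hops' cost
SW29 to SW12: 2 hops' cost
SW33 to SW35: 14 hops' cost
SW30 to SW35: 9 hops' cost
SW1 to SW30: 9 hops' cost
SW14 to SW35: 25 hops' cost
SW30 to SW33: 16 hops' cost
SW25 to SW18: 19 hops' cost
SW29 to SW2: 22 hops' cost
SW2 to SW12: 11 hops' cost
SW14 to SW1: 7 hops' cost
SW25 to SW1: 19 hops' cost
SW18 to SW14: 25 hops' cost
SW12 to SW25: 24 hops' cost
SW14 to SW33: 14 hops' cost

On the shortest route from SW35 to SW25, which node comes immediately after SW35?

Enumerating some paths:
SW35–SW30–SW12–SW18–SW25: 9+4+20+19 = 52
SW35–SW33–SW14–SW1–SW25: 14+14+7+19 = 54
SW35–SW14–SW1–SW25: 25+7+19 = 51
SW35–SW30–SW12–SW25: 9+4+24 = 37
Cheapest is SW35–SW30–SW12–SW25 at 37 hops' cost.
So from SW35 the first move is to SW30.

SW30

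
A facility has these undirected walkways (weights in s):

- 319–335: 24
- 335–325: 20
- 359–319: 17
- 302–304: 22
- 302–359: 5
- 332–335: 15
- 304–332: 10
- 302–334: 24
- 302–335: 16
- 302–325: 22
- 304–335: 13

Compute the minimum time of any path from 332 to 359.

Candidate routes:
332 → 304 → 302 → 359: 10+22+5 = 37
332 → 335 → 302 → 359: 15+16+5 = 36
332 → 304 → 335 → 302 → 359: 10+13+16+5 = 44
332 → 335 → 304 → 302 → 359: 15+13+22+5 = 55
The minimum is 36 s via 332 → 335 → 302 → 359.

36 s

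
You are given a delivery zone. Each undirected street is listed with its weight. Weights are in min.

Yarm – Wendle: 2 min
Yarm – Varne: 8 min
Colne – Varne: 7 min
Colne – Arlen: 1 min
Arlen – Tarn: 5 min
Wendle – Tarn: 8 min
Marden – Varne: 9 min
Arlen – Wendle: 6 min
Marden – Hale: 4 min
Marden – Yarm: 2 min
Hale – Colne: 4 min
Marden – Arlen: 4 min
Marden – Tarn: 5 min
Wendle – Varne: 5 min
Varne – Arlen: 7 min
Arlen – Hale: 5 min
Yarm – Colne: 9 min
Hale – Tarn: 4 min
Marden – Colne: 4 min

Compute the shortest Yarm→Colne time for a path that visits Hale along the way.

Shortest Yarm→Hale: Yarm → Marden → Hale = 6
Best Hale to Colne: Hale → Colne costing 4
Total via Hale: 6 + 4 = 10 min.

10 min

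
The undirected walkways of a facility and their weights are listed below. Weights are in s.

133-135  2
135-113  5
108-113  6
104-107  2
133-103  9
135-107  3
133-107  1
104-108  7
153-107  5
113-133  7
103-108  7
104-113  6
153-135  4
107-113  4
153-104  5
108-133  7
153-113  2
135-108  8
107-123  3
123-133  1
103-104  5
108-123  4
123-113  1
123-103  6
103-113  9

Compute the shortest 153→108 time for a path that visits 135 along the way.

Best 153 to 135: 153 → 135 costing 4
Shortest 135→108: 135 → 133 → 123 → 108 = 7
Total via 135: 4 + 7 = 11 s.

11 s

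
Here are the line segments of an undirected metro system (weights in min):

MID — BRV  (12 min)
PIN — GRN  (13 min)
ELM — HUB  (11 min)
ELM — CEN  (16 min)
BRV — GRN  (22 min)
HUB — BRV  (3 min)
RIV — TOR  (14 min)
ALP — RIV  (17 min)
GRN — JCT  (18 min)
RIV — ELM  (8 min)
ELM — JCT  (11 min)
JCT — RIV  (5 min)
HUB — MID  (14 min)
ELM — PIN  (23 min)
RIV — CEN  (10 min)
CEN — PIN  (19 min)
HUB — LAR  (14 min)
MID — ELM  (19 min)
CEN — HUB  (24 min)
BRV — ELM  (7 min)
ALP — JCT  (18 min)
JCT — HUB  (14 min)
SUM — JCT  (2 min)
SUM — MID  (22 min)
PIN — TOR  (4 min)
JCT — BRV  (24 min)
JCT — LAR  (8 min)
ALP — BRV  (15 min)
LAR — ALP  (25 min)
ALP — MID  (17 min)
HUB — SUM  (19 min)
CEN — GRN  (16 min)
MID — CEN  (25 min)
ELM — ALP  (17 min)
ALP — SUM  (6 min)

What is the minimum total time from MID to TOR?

41 min

Settle nodes by increasing distance from MID:
MID: 0
BRV: 12  (via MID)
HUB: 14  (via MID)
ALP: 17  (via MID)
ELM: 19  (via MID)
SUM: 22  (via MID)
JCT: 24  (via SUM)
CEN: 25  (via MID)
RIV: 27  (via ELM)
LAR: 28  (via HUB)
GRN: 34  (via BRV)
TOR: 41  (via RIV)
Shortest route: MID → ELM → RIV → TOR = 41 min.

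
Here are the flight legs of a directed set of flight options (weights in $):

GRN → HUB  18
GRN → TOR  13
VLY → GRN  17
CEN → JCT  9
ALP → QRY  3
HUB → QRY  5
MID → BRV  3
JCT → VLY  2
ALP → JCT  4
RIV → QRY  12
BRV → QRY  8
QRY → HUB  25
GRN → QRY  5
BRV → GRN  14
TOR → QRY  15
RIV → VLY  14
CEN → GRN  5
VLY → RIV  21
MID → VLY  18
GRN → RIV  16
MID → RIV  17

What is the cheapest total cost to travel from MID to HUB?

Running Dijkstra from MID:
MID: 0
BRV: 3  (via MID)
QRY: 11  (via BRV)
RIV: 17  (via MID)
GRN: 17  (via BRV)
VLY: 18  (via MID)
TOR: 30  (via GRN)
HUB: 35  (via GRN)
Shortest route: MID–BRV–GRN–HUB = $35.

$35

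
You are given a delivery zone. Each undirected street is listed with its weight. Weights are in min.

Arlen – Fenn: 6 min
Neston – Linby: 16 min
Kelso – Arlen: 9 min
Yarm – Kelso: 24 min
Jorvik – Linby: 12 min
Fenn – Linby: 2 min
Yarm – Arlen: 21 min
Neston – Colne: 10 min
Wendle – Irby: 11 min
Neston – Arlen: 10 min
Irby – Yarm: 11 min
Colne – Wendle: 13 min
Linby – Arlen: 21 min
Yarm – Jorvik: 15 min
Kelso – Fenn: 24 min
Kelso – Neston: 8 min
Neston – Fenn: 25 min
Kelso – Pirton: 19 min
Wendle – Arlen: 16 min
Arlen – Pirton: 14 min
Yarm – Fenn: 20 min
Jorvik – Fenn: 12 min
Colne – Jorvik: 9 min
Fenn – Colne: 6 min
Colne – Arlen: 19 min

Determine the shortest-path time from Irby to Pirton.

41 min

Enumerating some paths:
Irby–Yarm–Arlen–Pirton: 11+21+14 = 46
Irby–Wendle–Arlen–Pirton: 11+16+14 = 41
Irby–Wendle–Colne–Fenn–Arlen–Pirton: 11+13+6+6+14 = 50
Irby–Yarm–Fenn–Arlen–Pirton: 11+20+6+14 = 51
Cheapest is Irby–Wendle–Arlen–Pirton at 41 min.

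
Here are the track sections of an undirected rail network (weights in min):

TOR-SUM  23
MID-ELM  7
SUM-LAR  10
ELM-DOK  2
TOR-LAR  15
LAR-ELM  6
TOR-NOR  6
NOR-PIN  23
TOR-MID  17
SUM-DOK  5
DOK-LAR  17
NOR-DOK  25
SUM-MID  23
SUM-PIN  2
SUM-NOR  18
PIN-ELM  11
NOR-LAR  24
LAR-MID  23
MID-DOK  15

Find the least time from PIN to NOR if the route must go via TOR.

31 min

Shortest PIN→TOR: PIN → SUM → TOR = 25
Best TOR to NOR: TOR → NOR costing 6
Total via TOR: 25 + 6 = 31 min.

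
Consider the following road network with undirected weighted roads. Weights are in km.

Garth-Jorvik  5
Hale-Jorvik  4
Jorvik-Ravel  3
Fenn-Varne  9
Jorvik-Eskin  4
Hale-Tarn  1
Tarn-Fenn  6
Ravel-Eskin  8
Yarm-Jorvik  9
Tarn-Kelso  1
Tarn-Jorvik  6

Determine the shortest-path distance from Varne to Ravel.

Compare a few routes:
Varne - Fenn - Tarn - Hale - Jorvik - Ravel: 9+6+1+4+3 = 23
Varne - Fenn - Tarn - Jorvik - Ravel: 9+6+6+3 = 24
Varne - Fenn - Tarn - Hale - Jorvik - Eskin - Ravel: 9+6+1+4+4+8 = 32
Varne - Fenn - Tarn - Jorvik - Eskin - Ravel: 9+6+6+4+8 = 33
The minimum is 23 km via Varne - Fenn - Tarn - Hale - Jorvik - Ravel.

23 km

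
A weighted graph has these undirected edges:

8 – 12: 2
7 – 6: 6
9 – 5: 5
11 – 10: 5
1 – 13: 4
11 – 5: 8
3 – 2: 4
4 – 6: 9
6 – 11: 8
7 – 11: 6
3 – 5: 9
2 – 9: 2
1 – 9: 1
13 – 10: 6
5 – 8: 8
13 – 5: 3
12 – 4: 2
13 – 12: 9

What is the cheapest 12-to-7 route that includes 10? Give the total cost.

26

Shortest 12→10: 12 → 13 → 10 = 15
Shortest 10→7: 10 → 11 → 7 = 11
Total via 10: 15 + 11 = 26.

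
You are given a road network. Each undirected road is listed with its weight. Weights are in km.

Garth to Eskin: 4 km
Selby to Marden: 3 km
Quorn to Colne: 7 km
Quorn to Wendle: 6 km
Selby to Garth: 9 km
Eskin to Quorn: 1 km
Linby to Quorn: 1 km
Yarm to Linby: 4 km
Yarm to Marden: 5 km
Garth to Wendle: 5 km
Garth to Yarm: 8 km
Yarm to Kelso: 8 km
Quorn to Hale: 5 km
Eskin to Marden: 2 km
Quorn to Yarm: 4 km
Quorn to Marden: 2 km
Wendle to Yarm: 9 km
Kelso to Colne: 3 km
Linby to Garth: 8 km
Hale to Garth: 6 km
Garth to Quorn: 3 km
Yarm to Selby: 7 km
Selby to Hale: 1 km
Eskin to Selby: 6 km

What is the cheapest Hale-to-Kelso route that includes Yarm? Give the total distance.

Best Hale to Yarm: Hale → Selby → Yarm costing 8
Shortest Yarm→Kelso: Yarm → Kelso = 8
Total via Yarm: 8 + 8 = 16 km.

16 km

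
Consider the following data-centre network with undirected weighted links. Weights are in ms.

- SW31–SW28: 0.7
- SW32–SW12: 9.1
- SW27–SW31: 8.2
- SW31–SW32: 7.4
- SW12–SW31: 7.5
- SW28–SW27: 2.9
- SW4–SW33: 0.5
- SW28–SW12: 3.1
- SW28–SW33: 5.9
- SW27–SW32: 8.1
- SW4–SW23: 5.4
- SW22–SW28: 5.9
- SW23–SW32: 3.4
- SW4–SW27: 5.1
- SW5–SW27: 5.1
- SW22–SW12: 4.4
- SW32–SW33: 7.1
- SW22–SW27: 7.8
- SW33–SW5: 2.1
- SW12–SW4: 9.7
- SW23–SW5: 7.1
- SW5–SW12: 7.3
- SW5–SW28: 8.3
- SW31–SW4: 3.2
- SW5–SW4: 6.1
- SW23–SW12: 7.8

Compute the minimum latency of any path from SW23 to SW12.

7.8 ms

Running Dijkstra from SW23:
SW23: 0
SW32: 3.4  (via SW23)
SW4: 5.4  (via SW23)
SW33: 5.9  (via SW4)
SW5: 7.1  (via SW23)
SW12: 7.8  (via SW23)
Shortest route: SW23 → SW12 = 7.8 ms.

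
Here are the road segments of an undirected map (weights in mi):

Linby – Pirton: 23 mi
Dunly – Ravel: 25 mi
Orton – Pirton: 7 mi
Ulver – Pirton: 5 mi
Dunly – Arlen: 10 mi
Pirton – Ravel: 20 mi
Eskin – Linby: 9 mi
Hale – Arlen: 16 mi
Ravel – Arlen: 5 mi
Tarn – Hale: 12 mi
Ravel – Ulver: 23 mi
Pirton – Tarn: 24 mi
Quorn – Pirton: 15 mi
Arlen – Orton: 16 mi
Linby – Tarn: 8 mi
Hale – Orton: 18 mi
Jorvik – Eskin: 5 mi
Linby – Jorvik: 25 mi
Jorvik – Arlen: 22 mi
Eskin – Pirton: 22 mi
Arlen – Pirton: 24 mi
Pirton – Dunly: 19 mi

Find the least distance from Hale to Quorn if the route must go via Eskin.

66 mi

Shortest Hale→Eskin: Hale–Tarn–Linby–Eskin = 29
Shortest Eskin→Quorn: Eskin–Pirton–Quorn = 37
Total via Eskin: 29 + 37 = 66 mi.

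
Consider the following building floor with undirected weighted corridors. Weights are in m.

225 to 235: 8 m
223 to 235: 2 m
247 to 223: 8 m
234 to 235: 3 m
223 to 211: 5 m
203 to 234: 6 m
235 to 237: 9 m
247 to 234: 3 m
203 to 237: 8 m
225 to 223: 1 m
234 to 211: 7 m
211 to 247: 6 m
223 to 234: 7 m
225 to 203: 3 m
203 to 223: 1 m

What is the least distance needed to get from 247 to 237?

Enumerating some paths:
247–234–235–223–203–237: 3+3+2+1+8 = 17
247–234–235–237: 3+3+9 = 15
The minimum is 15 m via 247–234–235–237.

15 m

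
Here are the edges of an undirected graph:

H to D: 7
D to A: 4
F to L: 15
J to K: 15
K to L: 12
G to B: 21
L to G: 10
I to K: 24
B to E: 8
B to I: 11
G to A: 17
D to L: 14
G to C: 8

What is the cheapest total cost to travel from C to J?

45

Shortest distances from C:
C: 0
G: 8  (via C)
L: 18  (via G)
A: 25  (via G)
B: 29  (via G)
D: 29  (via A)
K: 30  (via L)
F: 33  (via L)
H: 36  (via D)
E: 37  (via B)
I: 40  (via B)
J: 45  (via K)
Shortest route: C–G–L–K–J = 45.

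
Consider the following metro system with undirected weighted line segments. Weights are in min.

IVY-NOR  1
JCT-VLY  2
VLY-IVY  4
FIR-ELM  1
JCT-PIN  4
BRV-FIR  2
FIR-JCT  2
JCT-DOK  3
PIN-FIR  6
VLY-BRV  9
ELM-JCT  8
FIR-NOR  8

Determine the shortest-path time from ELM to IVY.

9 min

Shortest distances from ELM:
ELM: 0
FIR: 1  (via ELM)
BRV: 3  (via FIR)
JCT: 3  (via FIR)
VLY: 5  (via JCT)
DOK: 6  (via JCT)
PIN: 7  (via FIR)
IVY: 9  (via VLY)
Shortest route: ELM → FIR → JCT → VLY → IVY = 9 min.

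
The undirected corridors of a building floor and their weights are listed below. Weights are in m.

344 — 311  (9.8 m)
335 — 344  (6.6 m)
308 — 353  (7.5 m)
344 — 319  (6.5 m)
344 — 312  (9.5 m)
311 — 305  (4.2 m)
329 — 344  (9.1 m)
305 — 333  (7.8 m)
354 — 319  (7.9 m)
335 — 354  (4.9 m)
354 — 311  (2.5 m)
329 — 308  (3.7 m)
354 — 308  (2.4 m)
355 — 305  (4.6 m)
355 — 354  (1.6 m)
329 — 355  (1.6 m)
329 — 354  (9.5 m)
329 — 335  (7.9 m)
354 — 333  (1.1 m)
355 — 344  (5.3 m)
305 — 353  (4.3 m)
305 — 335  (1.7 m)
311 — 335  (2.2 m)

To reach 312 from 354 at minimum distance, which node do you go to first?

Candidate routes:
354 - 335 - 344 - 312: 4.9+6.6+9.5 = 21
354 - 311 - 335 - 344 - 312: 2.5+2.2+6.6+9.5 = 20.8
354 - 355 - 344 - 312: 1.6+5.3+9.5 = 16.4
Cheapest is 354 - 355 - 344 - 312 at 16.4 m.
So from 354 the first move is to 355.

355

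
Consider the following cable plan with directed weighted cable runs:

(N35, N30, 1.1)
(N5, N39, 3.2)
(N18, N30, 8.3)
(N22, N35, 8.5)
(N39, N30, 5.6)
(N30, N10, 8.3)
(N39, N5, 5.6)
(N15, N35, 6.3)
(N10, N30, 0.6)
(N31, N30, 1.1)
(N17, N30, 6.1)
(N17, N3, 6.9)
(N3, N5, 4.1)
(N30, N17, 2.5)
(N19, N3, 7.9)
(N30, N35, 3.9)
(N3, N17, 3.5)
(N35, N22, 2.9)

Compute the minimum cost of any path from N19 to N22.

Shortest distances from N19:
N19: 0
N3: 7.9  (via N19)
N17: 11.4  (via N3)
N5: 12  (via N3)
N39: 15.2  (via N5)
N30: 17.5  (via N17)
N35: 21.4  (via N30)
N22: 24.3  (via N35)
Shortest route: N19 → N3 → N17 → N30 → N35 → N22 = 24.3.

24.3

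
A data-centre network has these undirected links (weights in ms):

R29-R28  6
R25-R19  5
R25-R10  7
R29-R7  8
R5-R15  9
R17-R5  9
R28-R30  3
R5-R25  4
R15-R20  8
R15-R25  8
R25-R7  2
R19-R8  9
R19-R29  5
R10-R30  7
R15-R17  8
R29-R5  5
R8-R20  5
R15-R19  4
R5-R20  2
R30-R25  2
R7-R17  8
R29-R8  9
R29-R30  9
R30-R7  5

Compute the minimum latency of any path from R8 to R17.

16 ms

Candidate routes:
R8 → R20 → R5 → R17: 5+2+9 = 16
R8 → R20 → R15 → R17: 5+8+8 = 21
R8 → R19 → R15 → R17: 9+4+8 = 21
The minimum is 16 ms via R8 → R20 → R5 → R17.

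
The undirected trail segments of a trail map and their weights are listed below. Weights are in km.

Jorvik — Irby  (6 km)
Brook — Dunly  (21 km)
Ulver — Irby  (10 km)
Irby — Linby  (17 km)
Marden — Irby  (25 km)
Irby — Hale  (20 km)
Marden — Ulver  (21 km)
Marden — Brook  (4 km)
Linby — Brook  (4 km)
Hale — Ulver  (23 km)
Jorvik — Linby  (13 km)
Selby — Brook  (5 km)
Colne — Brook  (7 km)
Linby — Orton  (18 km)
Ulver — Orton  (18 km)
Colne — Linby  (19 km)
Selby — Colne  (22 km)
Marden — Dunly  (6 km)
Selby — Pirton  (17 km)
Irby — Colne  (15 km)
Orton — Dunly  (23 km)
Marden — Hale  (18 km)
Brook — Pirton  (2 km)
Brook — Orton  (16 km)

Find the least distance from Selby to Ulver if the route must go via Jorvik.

Shortest Selby→Jorvik: Selby–Brook–Linby–Jorvik = 22
Best Jorvik to Ulver: Jorvik–Irby–Ulver costing 16
Total via Jorvik: 22 + 16 = 38 km.

38 km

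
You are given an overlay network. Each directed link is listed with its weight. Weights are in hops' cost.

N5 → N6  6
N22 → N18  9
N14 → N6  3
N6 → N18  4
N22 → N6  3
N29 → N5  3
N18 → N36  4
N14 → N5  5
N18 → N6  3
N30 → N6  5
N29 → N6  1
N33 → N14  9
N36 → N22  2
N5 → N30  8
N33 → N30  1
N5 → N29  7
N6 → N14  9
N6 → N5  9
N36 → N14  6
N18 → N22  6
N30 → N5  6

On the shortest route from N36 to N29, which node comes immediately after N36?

Compare a few routes:
N36–N14–N5–N29: 6+5+7 = 18
N36–N22–N6–N5–N29: 2+3+9+7 = 21
Cheapest is N36–N14–N5–N29 at 18 hops' cost.
So from N36 the first move is to N14.

N14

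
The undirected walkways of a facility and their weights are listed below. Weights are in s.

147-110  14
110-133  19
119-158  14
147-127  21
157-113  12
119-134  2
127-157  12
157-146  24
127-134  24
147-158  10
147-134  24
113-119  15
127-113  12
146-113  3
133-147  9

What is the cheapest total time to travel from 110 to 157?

47 s

Enumerating some paths:
110 - 133 - 147 - 127 - 157: 19+9+21+12 = 61
110 - 147 - 127 - 113 - 157: 14+21+12+12 = 59
110 - 147 - 158 - 119 - 113 - 157: 14+10+14+15+12 = 65
110 - 147 - 127 - 157: 14+21+12 = 47
The minimum is 47 s via 110 - 147 - 127 - 157.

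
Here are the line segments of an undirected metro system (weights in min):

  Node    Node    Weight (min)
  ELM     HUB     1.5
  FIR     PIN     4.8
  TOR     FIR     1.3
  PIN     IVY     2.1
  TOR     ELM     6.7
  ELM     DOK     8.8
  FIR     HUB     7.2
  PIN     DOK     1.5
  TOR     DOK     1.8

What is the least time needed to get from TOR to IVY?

5.4 min

Compare a few routes:
TOR → FIR → PIN → IVY: 1.3+4.8+2.1 = 8.2
TOR → DOK → PIN → IVY: 1.8+1.5+2.1 = 5.4
Cheapest is TOR → DOK → PIN → IVY at 5.4 min.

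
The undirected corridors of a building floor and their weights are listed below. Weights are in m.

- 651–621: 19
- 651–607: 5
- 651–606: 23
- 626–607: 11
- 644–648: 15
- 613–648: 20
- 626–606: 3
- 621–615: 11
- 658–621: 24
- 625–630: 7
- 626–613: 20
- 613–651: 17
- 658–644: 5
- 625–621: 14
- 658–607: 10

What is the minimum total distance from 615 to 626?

46 m

Enumerating some paths:
615 → 621 → 658 → 607 → 626: 11+24+10+11 = 56
615 → 621 → 651 → 606 → 626: 11+19+23+3 = 56
615 → 621 → 651 → 607 → 626: 11+19+5+11 = 46
615 → 621 → 651 → 613 → 626: 11+19+17+20 = 67
Cheapest is 615 → 621 → 651 → 607 → 626 at 46 m.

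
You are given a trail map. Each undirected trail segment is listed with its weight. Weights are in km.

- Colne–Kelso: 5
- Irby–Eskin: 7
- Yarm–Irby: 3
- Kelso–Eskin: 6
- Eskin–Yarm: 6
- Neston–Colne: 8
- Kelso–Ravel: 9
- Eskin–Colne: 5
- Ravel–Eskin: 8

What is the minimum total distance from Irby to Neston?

Shortest distances from Irby:
Irby: 0
Yarm: 3  (via Irby)
Eskin: 7  (via Irby)
Colne: 12  (via Eskin)
Kelso: 13  (via Eskin)
Ravel: 15  (via Eskin)
Neston: 20  (via Colne)
Shortest route: Irby → Eskin → Colne → Neston = 20 km.

20 km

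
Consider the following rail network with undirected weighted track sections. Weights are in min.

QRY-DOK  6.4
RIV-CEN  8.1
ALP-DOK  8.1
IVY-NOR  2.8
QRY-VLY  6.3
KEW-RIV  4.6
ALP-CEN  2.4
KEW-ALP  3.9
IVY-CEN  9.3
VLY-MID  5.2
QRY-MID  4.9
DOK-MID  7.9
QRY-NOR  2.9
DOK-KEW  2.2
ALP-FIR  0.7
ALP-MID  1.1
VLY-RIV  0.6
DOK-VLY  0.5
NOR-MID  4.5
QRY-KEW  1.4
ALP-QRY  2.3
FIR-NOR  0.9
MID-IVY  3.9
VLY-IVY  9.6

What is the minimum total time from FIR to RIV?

7.6 min

Enumerating some paths:
FIR - ALP - MID - VLY - RIV: 0.7+1.1+5.2+0.6 = 7.6
FIR - ALP - QRY - KEW - DOK - VLY - RIV: 0.7+2.3+1.4+2.2+0.5+0.6 = 7.7
FIR - ALP - KEW - DOK - VLY - RIV: 0.7+3.9+2.2+0.5+0.6 = 7.9
The minimum is 7.6 min via FIR - ALP - MID - VLY - RIV.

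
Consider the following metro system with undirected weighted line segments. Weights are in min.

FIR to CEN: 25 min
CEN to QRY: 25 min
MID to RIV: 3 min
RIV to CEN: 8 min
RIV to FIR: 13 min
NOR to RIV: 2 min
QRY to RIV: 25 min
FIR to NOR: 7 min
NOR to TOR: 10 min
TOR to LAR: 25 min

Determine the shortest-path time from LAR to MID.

Enumerating some paths:
LAR → TOR → NOR → FIR → RIV → MID: 25+10+7+13+3 = 58
LAR → TOR → NOR → RIV → MID: 25+10+2+3 = 40
Cheapest is LAR → TOR → NOR → RIV → MID at 40 min.

40 min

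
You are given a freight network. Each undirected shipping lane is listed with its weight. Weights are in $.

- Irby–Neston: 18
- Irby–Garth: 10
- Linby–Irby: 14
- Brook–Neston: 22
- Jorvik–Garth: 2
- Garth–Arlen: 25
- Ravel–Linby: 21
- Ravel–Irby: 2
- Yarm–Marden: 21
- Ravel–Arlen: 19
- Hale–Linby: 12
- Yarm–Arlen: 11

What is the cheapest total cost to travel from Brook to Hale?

$66

Compare a few routes:
Brook–Neston–Irby–Ravel–Linby–Hale: 22+18+2+21+12 = 75
Brook–Neston–Irby–Linby–Hale: 22+18+14+12 = 66
The minimum is $66 via Brook–Neston–Irby–Linby–Hale.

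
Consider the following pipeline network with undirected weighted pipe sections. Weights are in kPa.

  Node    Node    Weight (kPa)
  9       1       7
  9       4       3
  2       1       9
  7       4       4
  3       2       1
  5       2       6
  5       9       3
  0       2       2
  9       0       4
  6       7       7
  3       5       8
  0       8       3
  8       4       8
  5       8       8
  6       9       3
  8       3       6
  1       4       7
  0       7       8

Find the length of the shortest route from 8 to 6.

Enumerating some paths:
8–0–9–6: 3+4+3 = 10
8–4–9–6: 8+3+3 = 14
Cheapest is 8–0–9–6 at 10 kPa.

10 kPa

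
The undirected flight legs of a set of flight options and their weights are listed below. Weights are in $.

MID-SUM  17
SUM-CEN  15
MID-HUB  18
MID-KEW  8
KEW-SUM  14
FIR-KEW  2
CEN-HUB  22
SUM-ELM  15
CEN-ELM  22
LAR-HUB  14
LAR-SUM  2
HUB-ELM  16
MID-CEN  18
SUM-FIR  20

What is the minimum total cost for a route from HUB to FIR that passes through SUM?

$32

Shortest HUB→SUM: HUB–LAR–SUM = 16
Shortest SUM→FIR: SUM–KEW–FIR = 16
Total via SUM: 16 + 16 = $32.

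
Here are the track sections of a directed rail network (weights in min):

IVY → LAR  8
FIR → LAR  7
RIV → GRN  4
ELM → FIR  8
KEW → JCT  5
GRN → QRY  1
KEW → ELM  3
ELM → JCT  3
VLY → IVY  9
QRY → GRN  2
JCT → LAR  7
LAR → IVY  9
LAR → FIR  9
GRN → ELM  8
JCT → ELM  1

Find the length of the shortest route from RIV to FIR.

20 min

Shortest distances from RIV:
RIV: 0
GRN: 4  (via RIV)
QRY: 5  (via GRN)
ELM: 12  (via GRN)
JCT: 15  (via ELM)
FIR: 20  (via ELM)
Shortest route: RIV → GRN → ELM → FIR = 20 min.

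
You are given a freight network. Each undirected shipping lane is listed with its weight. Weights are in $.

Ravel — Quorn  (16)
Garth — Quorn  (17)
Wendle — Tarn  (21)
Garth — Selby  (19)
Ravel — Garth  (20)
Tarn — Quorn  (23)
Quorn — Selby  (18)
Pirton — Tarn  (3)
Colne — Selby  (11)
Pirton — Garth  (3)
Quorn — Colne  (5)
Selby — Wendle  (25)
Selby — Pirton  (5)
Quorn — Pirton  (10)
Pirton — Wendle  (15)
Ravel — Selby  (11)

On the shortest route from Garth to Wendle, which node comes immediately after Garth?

Pirton

Compare a few routes:
Garth - Pirton - Tarn - Wendle: 3+3+21 = 27
Garth - Pirton - Wendle: 3+15 = 18
The minimum is $18 via Garth - Pirton - Wendle.
So from Garth the first move is to Pirton.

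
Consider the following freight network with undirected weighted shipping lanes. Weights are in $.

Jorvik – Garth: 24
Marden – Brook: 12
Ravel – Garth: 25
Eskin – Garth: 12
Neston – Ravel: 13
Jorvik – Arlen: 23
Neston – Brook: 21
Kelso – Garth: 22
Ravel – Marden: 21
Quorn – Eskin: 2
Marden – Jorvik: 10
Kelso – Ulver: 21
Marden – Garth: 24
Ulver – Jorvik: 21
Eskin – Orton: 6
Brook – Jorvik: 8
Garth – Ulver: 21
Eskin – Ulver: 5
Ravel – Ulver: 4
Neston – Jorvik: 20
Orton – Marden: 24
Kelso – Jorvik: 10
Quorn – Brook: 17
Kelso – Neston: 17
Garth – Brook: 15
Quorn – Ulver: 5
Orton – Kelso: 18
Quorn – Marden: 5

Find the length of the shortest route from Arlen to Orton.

Compare a few routes:
Arlen–Jorvik–Kelso–Orton: 23+10+18 = 51
Arlen–Jorvik–Marden–Quorn–Eskin–Orton: 23+10+5+2+6 = 46
The minimum is $46 via Arlen–Jorvik–Marden–Quorn–Eskin–Orton.

$46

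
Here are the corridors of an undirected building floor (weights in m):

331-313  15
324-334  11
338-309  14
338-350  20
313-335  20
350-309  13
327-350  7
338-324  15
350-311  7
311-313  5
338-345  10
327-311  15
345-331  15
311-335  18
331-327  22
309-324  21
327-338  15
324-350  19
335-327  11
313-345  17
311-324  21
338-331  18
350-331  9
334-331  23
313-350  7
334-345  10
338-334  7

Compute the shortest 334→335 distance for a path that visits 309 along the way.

Shortest 334→309: 334–338–309 = 21
Shortest 309→335: 309–350–327–335 = 31
Total via 309: 21 + 31 = 52 m.

52 m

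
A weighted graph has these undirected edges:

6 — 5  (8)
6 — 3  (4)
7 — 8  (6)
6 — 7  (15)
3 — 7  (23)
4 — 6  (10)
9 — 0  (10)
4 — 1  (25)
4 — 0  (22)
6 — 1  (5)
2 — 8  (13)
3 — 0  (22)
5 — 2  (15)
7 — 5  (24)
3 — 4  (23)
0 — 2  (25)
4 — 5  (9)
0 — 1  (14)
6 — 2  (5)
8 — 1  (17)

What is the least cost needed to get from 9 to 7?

44

Settle nodes by increasing distance from 9:
9: 0
0: 10  (via 9)
1: 24  (via 0)
6: 29  (via 1)
3: 32  (via 0)
4: 32  (via 0)
2: 34  (via 6)
5: 37  (via 6)
8: 41  (via 1)
7: 44  (via 6)
Shortest route: 9 → 0 → 1 → 6 → 7 = 44.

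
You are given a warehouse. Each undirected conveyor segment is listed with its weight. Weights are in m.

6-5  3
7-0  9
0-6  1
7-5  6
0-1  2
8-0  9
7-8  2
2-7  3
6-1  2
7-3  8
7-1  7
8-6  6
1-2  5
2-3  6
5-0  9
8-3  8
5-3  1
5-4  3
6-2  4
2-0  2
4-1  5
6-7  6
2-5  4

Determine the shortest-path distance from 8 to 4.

Shortest distances from 8:
8: 0
7: 2  (via 8)
2: 5  (via 7)
6: 6  (via 8)
0: 7  (via 2)
1: 8  (via 6)
3: 8  (via 8)
5: 8  (via 7)
4: 11  (via 5)
Shortest route: 8–7–5–4 = 11 m.

11 m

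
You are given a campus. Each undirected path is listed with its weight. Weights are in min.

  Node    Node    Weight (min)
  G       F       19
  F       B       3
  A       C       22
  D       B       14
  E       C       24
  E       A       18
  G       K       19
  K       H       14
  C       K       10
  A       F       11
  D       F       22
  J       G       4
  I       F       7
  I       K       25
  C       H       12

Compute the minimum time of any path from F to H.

45 min

Candidate routes:
F → A → C → H: 11+22+12 = 45
F → I → K → H: 7+25+14 = 46
Cheapest is F → A → C → H at 45 min.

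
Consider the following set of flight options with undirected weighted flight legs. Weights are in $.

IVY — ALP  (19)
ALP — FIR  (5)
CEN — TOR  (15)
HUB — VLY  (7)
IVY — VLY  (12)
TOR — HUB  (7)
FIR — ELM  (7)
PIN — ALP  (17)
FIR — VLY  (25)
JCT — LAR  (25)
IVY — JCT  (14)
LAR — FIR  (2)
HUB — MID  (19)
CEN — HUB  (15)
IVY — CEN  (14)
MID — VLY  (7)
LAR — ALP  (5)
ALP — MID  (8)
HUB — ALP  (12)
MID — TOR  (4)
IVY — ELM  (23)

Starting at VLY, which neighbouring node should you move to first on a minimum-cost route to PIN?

Candidate routes:
VLY–MID–ALP–PIN: 7+8+17 = 32
VLY–HUB–TOR–MID–ALP–PIN: 7+7+4+8+17 = 43
VLY–HUB–ALP–PIN: 7+12+17 = 36
VLY–FIR–ALP–PIN: 25+5+17 = 47
Cheapest is VLY–MID–ALP–PIN at $32.
So from VLY the first move is to MID.

MID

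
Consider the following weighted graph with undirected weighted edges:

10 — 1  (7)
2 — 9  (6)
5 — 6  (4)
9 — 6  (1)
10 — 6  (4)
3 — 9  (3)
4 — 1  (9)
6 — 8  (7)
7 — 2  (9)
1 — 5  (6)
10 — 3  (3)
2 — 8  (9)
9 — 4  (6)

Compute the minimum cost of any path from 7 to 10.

Shortest distances from 7:
7: 0
2: 9  (via 7)
9: 15  (via 2)
6: 16  (via 9)
3: 18  (via 9)
8: 18  (via 2)
5: 20  (via 6)
10: 20  (via 6)
Shortest route: 7–2–9–6–10 = 20.

20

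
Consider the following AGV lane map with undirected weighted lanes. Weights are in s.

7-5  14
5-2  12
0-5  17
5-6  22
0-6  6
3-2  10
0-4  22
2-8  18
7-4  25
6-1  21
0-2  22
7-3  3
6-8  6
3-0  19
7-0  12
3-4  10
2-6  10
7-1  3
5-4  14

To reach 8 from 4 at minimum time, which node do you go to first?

Candidate routes:
4–0–6–8: 22+6+6 = 34
4–3–2–6–8: 10+10+10+6 = 36
Cheapest is 4–0–6–8 at 34 s.
So from 4 the first move is to 0.

0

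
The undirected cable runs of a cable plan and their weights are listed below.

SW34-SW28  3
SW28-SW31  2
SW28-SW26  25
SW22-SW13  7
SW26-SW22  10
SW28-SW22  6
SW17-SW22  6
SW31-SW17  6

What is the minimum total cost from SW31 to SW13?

15

Candidate routes:
SW31–SW28–SW22–SW13: 2+6+7 = 15
SW31–SW17–SW22–SW13: 6+6+7 = 19
The minimum is 15 via SW31–SW28–SW22–SW13.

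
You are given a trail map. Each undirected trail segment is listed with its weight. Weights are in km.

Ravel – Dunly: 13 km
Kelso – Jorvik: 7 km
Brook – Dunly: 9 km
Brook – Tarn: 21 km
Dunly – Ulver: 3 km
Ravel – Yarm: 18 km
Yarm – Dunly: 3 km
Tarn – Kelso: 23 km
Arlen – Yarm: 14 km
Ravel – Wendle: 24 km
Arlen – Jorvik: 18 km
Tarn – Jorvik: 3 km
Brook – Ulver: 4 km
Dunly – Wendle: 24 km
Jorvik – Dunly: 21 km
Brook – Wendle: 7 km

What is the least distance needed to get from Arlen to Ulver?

20 km

Shortest distances from Arlen:
Arlen: 0
Yarm: 14  (via Arlen)
Dunly: 17  (via Yarm)
Jorvik: 18  (via Arlen)
Ulver: 20  (via Dunly)
Shortest route: Arlen–Yarm–Dunly–Ulver = 20 km.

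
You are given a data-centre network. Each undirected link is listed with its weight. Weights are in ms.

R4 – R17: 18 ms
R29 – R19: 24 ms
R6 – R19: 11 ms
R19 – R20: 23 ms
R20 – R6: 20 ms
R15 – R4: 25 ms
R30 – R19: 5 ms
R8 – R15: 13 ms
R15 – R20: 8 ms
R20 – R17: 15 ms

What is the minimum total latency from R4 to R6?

Running Dijkstra from R4:
R4: 0
R17: 18  (via R4)
R15: 25  (via R4)
R20: 33  (via R17)
R8: 38  (via R15)
R6: 53  (via R20)
Shortest route: R4 → R17 → R20 → R6 = 53 ms.

53 ms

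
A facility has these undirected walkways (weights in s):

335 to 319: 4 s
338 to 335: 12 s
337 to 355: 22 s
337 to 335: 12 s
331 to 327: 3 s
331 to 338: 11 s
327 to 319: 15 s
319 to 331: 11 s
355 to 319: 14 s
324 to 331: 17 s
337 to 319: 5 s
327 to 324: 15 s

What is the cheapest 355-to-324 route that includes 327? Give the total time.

Shortest 355→327: 355–319–331–327 = 28
Shortest 327→324: 327–324 = 15
Total via 327: 28 + 15 = 43 s.

43 s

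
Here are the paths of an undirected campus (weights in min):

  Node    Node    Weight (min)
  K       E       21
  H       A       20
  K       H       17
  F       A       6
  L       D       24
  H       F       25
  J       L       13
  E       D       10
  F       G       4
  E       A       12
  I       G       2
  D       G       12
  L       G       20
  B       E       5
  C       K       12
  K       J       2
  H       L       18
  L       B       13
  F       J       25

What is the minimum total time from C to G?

43 min

Candidate routes:
C–K–E–A–F–G: 12+21+12+6+4 = 55
C–K–E–D–G: 12+21+10+12 = 55
C–K–J–L–G: 12+2+13+20 = 47
C–K–J–F–G: 12+2+25+4 = 43
The minimum is 43 min via C–K–J–F–G.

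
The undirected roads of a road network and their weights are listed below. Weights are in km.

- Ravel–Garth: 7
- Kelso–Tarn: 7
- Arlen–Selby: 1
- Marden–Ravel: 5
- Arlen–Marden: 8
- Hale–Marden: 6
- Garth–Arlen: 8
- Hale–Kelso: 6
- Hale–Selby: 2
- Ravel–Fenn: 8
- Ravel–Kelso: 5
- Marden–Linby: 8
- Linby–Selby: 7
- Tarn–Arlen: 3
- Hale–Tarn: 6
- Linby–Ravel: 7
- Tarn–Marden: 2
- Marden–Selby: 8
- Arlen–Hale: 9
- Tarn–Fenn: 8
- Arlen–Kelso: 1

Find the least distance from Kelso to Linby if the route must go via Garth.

23 km

Shortest Kelso→Garth: Kelso → Arlen → Garth = 9
Best Garth to Linby: Garth → Ravel → Linby costing 14
Total via Garth: 9 + 14 = 23 km.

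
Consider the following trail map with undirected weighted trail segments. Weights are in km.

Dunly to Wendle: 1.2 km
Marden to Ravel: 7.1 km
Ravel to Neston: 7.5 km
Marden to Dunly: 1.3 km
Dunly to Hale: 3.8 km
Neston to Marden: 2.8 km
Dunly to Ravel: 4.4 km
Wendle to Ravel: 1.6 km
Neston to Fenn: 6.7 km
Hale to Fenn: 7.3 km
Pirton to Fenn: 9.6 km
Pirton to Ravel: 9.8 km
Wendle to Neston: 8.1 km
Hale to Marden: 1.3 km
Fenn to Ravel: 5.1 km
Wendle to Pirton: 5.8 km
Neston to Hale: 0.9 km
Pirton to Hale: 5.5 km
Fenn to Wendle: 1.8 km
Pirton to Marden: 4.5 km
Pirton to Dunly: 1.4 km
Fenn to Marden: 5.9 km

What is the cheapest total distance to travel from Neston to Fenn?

Running Dijkstra from Neston:
Neston: 0
Hale: 0.9  (via Neston)
Marden: 2.2  (via Hale)
Dunly: 3.5  (via Marden)
Wendle: 4.7  (via Dunly)
Pirton: 4.9  (via Dunly)
Ravel: 6.3  (via Wendle)
Fenn: 6.5  (via Wendle)
Shortest route: Neston–Hale–Marden–Dunly–Wendle–Fenn = 6.5 km.

6.5 km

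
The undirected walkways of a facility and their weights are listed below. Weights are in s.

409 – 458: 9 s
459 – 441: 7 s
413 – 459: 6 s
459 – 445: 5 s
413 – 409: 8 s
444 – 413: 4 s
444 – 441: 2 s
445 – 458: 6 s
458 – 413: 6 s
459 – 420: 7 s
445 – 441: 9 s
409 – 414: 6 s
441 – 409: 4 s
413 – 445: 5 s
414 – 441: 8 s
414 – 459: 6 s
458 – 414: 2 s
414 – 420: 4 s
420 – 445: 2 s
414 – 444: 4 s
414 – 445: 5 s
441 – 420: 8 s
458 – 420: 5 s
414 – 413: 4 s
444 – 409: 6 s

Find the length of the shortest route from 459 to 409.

Settle nodes by increasing distance from 459:
459: 0
445: 5  (via 459)
414: 6  (via 459)
413: 6  (via 459)
420: 7  (via 459)
441: 7  (via 459)
458: 8  (via 414)
444: 9  (via 441)
409: 11  (via 441)
Shortest route: 459 → 441 → 409 = 11 s.

11 s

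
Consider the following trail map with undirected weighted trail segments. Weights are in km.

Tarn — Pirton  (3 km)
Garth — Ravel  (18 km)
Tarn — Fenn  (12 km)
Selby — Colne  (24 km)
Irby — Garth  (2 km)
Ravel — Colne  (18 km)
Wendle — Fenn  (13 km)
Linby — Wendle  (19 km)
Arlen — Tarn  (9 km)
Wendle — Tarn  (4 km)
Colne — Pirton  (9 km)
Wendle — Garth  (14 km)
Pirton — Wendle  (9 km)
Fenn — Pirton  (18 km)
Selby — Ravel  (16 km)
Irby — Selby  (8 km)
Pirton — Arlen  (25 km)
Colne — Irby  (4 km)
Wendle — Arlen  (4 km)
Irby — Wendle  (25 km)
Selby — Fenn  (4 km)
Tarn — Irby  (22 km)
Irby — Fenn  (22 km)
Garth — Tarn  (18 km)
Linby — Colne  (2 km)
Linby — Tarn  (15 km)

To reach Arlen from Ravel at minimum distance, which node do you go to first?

Garth

Candidate routes:
Ravel - Garth - Wendle - Arlen: 18+14+4 = 36
Ravel - Selby - Fenn - Wendle - Arlen: 16+4+13+4 = 37
Cheapest is Ravel - Garth - Wendle - Arlen at 36 km.
So from Ravel the first move is to Garth.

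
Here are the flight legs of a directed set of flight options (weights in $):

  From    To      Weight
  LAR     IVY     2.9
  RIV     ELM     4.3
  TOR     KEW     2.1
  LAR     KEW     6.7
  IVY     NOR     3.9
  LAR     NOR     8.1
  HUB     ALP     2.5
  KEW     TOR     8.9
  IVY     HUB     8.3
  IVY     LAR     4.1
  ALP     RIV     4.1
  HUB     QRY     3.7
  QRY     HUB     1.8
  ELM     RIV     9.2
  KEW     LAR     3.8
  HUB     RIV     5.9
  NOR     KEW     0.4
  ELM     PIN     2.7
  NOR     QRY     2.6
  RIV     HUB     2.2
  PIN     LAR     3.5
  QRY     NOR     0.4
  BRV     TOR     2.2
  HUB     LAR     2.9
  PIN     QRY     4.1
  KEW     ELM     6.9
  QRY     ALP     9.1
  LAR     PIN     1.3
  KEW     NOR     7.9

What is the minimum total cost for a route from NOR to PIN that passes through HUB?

Best NOR to HUB: NOR → QRY → HUB costing 4.4
Shortest HUB→PIN: HUB → LAR → PIN = 4.2
Total via HUB: 4.4 + 4.2 = $8.6.

$8.6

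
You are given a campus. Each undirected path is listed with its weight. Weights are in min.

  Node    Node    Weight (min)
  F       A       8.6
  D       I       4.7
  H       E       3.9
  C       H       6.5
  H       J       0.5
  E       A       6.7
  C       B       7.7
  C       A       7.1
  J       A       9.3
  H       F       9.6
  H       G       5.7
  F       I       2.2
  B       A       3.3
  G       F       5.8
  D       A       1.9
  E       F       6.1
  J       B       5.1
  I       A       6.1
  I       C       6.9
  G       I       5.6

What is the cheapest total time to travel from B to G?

Settle nodes by increasing distance from B:
B: 0
A: 3.3  (via B)
J: 5.1  (via B)
D: 5.2  (via A)
H: 5.6  (via J)
C: 7.7  (via B)
I: 9.4  (via A)
E: 9.5  (via H)
G: 11.3  (via H)
Shortest route: B–J–H–G = 11.3 min.

11.3 min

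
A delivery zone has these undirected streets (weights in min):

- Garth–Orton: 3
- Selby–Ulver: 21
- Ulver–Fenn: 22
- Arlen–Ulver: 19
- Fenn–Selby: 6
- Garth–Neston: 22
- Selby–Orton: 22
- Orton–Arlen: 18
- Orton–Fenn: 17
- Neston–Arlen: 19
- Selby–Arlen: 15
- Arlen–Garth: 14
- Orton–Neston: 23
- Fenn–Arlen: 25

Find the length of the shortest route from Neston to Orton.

23 min

Enumerating some paths:
Neston → Garth → Orton: 22+3 = 25
Neston → Orton: 23 = 23
The minimum is 23 min via Neston → Orton.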